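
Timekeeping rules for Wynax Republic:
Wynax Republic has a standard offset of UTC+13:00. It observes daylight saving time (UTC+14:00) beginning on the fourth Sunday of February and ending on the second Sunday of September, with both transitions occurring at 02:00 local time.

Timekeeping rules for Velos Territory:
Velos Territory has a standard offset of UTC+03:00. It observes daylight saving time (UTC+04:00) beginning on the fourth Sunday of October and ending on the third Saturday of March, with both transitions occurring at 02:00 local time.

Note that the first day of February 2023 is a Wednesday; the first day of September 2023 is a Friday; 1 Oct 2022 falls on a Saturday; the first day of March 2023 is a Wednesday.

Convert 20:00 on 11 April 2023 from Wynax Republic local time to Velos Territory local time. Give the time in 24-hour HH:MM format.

1 February 2023 is a Wednesday, so the first Sunday is February 5 and the fourth is February 26.
1 September 2023 is a Friday, so the first Sunday is September 3 and the second is September 10.
Daylight saving runs 26 February – 10 September; 11 April 2023 is inside that window, so Wynax Republic is at UTC+14:00.
20:00 Wynax Republic − 14h = 06:00 UTC.
1 October 2022 is a Saturday, so the first Sunday is October 2 and the fourth is October 23.
1 March 2023 is a Wednesday, so the first Saturday is March 4 and the third is March 18.
At the standard offset (UTC+03:00), 06:00 UTC + 3h = 09:00 Velos Territory standard time.
Daylight saving runs 23 October 2022 – 18 March 2023; the standard-time date in Velos Territory, 11 April 2023, is outside that window, so Velos Territory is on standard time at UTC+03:00.
06:00 UTC + 3h = 09:00 Velos Territory.

09:00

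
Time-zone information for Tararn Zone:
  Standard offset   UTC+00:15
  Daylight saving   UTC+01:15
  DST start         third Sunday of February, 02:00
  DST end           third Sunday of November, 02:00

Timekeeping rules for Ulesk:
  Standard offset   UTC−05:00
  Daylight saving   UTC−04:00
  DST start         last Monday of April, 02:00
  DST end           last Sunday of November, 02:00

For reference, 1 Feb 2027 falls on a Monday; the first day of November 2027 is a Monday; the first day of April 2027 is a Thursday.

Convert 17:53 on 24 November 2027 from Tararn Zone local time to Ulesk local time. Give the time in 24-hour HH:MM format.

13:38

1 February 2027 is a Monday, so the first Sunday is February 7 and the third is February 21.
1 November 2027 is a Monday, so the first Sunday is November 7 and the third is November 21.
24 November 2027 does not fall between 21 February and 21 November, so daylight saving is not in effect and Tararn Zone is at UTC+00:15.
17:53 Tararn Zone − 0h15m = 17:38 UTC.
1 April 2027 is a Thursday, so Mondays fall on 5, 12, 19, 26; the last is April 26.
1 November 2027 is a Monday, so Sundays fall on 7, 14, 21, 28; the last is November 28.
At the standard offset (UTC−05:00), 17:38 UTC − 5h = 12:38 Ulesk standard time.
Daylight saving runs 26 April – 28 November; the standard-time date in Ulesk, 24 November 2027, is inside that window, so Ulesk is at UTC−04:00.
17:38 UTC − 4h = 13:38 Ulesk.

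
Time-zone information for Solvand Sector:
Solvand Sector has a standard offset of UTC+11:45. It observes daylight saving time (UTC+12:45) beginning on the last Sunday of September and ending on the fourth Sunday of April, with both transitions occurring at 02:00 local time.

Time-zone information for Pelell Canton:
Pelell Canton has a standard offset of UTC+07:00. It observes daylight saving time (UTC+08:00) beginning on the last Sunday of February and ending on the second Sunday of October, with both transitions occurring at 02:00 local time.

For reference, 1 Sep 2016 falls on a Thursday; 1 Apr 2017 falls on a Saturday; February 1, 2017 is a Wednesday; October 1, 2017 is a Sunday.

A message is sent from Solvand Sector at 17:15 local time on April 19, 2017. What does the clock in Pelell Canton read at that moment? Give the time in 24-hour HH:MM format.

1 September 2016 is a Thursday, so Sundays fall on 4, 11, 18, 25; the last is September 25.
1 April 2017 is a Saturday, so the first Sunday is April 2 and the fourth is April 23.
Daylight saving runs 25 September 2016 – 23 April 2017; April 19, 2017 is inside that window, so Solvand Sector is at UTC+12:45.
17:15 Solvand Sector − 12h45m = 04:30 UTC.
1 February 2017 is a Wednesday, so Sundays fall on 5, 12, 19, 26; the last is February 26.
1 October 2017 is a Sunday, so the first Sunday is October 1 and the second is October 8.
At the standard offset (UTC+07:00), 04:30 UTC + 7h = 11:30 Pelell Canton standard time.
Daylight saving runs 26 February – 8 October; the standard-time date in Pelell Canton, April 19, 2017, is inside that window, so Pelell Canton is at UTC+08:00.
04:30 UTC + 8h = 12:30 Pelell Canton.

12:30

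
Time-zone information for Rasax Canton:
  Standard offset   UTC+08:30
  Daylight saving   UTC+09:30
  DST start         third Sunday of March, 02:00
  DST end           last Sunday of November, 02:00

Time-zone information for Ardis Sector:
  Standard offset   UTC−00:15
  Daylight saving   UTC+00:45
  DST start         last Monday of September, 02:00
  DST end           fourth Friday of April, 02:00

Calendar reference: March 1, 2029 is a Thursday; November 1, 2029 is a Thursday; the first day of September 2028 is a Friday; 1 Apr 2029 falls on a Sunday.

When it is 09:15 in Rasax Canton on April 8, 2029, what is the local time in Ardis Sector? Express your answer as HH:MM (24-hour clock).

1 March 2029 is a Thursday, so the first Sunday is March 4 and the third is March 18.
1 November 2029 is a Thursday, so Sundays fall on 4, 11, 18, 25; the last is November 25.
April 8, 2029 lies within the daylight-saving period (18 March – 25 November), so Rasax Canton is on daylight time, UTC+09:30.
09:15 Rasax Canton − 9h30m = 23:45 UTC (rolling into the previous day, 7 April 2029).
1 September 2028 is a Friday, so Mondays fall on 4, 11, 18, 25; the last is September 25.
1 April 2029 is a Sunday, so the first Friday is April 6 and the fourth is April 27.
At the standard offset (UTC−00:15), 23:45 UTC − 0h15m = 23:30 Ardis Sector standard time.
The standard-time date in Ardis Sector, April 7, 2029, lies within the daylight-saving period (25 September 2028 – 27 April 2029), so Ardis Sector is on daylight time, UTC+00:45.
23:45 UTC + 0h45m = 00:30 Ardis Sector (rolling into the next day, 8 April 2029).

00:30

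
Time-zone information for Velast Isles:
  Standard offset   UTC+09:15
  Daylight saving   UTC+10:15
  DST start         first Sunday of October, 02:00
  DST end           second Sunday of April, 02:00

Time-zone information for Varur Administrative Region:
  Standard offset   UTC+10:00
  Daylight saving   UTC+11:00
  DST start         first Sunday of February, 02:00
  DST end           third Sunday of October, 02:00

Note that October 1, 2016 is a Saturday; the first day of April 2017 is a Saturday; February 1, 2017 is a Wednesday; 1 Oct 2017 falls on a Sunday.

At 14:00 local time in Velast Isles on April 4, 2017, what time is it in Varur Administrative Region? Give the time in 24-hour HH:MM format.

14:45

1 October 2016 is a Saturday, so the first Sunday is October 2.
1 April 2017 is a Saturday, so the first Sunday is April 2 and the second is April 9.
Daylight saving runs 2 October 2016 – 9 April 2017; April 4, 2017 is inside that window, so Velast Isles is at UTC+10:15.
14:00 Velast Isles − 10h15m = 03:45 UTC.
1 February 2017 is a Wednesday, so the first Sunday is February 5.
1 October 2017 is a Sunday, so the first Sunday is October 1 and the third is October 15.
At the standard offset (UTC+10:00), 03:45 UTC + 10h = 13:45 Varur Administrative Region standard time.
The standard-time date in Varur Administrative Region, April 4, 2017, falls between 5 February and 15 October, so daylight saving is in effect and Varur Administrative Region is at UTC+11:00.
03:45 UTC + 11h = 14:45 Varur Administrative Region.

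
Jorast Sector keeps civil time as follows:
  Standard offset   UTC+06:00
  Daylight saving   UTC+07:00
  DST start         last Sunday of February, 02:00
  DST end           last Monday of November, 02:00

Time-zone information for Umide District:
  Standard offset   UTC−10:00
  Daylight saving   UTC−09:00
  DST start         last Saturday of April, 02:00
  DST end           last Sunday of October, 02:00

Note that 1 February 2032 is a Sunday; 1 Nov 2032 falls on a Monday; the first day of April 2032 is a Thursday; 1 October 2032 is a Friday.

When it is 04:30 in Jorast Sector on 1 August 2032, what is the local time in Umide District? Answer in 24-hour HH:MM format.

12:30

1 February 2032 is a Sunday, so Sundays fall on 1, 8, 15, 22, 29; the last is February 29.
1 November 2032 is a Monday, so Mondays fall on 1, 8, 15, 22, 29; the last is November 29.
Daylight saving runs 29 February – 29 November; 1 August 2032 is inside that window, so Jorast Sector is at UTC+07:00.
04:30 Jorast Sector − 7h = 21:30 UTC (rolling into the previous day, 31 July 2032).
1 April 2032 is a Thursday, so Saturdays fall on 3, 10, 17, 24; the last is April 24.
1 October 2032 is a Friday, so Sundays fall on 3, 10, 17, 24, 31; the last is October 31.
At the standard offset (UTC−10:00), 21:30 UTC − 10h = 11:30 Umide District standard time.
The standard-time date in Umide District, 31 July 2032, lies within the daylight-saving period (24 April – 31 October), so Umide District is on daylight time, UTC−09:00.
21:30 UTC − 9h = 12:30 Umide District.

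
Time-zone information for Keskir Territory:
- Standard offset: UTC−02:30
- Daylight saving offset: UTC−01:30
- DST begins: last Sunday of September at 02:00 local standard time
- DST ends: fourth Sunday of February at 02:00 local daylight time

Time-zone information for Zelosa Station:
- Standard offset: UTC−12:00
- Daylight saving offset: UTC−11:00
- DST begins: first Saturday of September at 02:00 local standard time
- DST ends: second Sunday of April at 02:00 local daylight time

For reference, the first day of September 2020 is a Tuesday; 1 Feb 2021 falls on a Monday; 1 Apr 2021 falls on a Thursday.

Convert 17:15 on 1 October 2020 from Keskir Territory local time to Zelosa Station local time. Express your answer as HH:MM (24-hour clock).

1 September 2020 is a Tuesday, so Sundays fall on 6, 13, 20, 27; the last is September 27.
1 February 2021 is a Monday, so the first Sunday is February 7 and the fourth is February 28.
1 October 2020 lies within the daylight-saving period (27 September 2020 – 28 February 2021), so Keskir Territory is on daylight time, UTC−01:30.
17:15 Keskir Territory + 1h30m = 18:45 UTC.
1 September 2020 is a Tuesday, so the first Saturday is September 5.
1 April 2021 is a Thursday, so the first Sunday is April 4 and the second is April 11.
At the standard offset (UTC−12:00), 18:45 UTC − 12h = 06:45 Zelosa Station standard time.
Daylight saving runs 5 September 2020 – 11 April 2021; the standard-time date in Zelosa Station, 1 October 2020, is inside that window, so Zelosa Station is at UTC−11:00.
18:45 UTC − 11h = 07:45 Zelosa Station.

07:45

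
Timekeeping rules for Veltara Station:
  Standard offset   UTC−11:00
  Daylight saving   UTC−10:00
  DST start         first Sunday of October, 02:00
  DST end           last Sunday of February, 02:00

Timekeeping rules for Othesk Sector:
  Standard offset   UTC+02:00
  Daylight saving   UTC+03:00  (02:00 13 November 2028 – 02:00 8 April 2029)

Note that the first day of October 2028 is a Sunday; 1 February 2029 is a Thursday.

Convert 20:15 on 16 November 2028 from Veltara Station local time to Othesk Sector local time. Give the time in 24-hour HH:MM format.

1 October 2028 is a Sunday, so the first Sunday is October 1.
1 February 2029 is a Thursday, so Sundays fall on 4, 11, 18, 25; the last is February 25.
16 November 2028 lies within the daylight-saving period (1 October 2028 – 25 February 2029), so Veltara Station is on daylight time, UTC−10:00.
20:15 Veltara Station + 10h = 06:15 UTC (rolling into the next day, 17 November 2028).
At the standard offset (UTC+02:00), 06:15 UTC + 2h = 08:15 Othesk Sector standard time.
The standard-time date in Othesk Sector, 17 November 2028, lies within the daylight-saving period (13 November 2028 – 8 April 2029), so Othesk Sector is on daylight time, UTC+03:00.
06:15 UTC + 3h = 09:15 Othesk Sector.

09:15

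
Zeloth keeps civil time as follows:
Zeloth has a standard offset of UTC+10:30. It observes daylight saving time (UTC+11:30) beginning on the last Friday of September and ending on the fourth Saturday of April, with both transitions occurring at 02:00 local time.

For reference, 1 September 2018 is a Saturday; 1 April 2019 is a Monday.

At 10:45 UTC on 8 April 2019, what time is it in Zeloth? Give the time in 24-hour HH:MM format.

22:15

1 September 2018 is a Saturday, so Fridays fall on 7, 14, 21, 28; the last is September 28.
1 April 2019 is a Monday, so the first Saturday is April 6 and the fourth is April 27.
At the standard offset (UTC+10:30), 10:45 UTC + 10h30m = 21:15 Zeloth standard time.
The standard-time date in Zeloth, 8 April 2019, lies within the daylight-saving period (28 September 2018 – 27 April 2019), so Zeloth is on daylight time, UTC+11:30.
10:45 UTC + 11h30m = 22:15 local.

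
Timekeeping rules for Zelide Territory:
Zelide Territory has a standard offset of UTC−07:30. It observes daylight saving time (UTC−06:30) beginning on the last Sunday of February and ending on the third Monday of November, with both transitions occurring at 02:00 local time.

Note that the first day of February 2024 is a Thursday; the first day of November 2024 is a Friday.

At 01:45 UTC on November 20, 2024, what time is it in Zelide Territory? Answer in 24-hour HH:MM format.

18:15

1 February 2024 is a Thursday, so Sundays fall on 4, 11, 18, 25; the last is February 25.
1 November 2024 is a Friday, so the first Monday is November 4 and the third is November 18.
At the standard offset (UTC−07:30), 01:45 UTC − 7h30m = 18:15 Zelide Territory standard time (rolling into the previous day, 19 November 2024).
Daylight saving runs 25 February – 18 November; the standard-time date in Zelide Territory, November 19, 2024, is outside that window, so Zelide Territory is on standard time at UTC−07:30.
01:45 UTC − 7h30m = 18:15 local (rolling into the previous day, 19 November 2024).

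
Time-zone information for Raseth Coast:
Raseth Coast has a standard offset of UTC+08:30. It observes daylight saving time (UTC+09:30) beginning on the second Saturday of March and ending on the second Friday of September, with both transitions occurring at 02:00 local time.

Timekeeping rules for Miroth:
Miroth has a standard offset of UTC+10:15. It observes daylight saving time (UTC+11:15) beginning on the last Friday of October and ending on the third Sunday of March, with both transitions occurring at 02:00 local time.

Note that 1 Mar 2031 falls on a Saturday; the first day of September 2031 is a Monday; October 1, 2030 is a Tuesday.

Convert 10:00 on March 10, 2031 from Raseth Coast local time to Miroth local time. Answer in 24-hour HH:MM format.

1 March 2031 is a Saturday, so the first Saturday is March 1 and the second is March 8.
1 September 2031 is a Monday, so the first Friday is September 5 and the second is September 12.
Daylight saving runs 8 March – 12 September; March 10, 2031 is inside that window, so Raseth Coast is at UTC+09:30.
10:00 Raseth Coast − 9h30m = 00:30 UTC.
1 October 2030 is a Tuesday, so Fridays fall on 4, 11, 18, 25; the last is October 25.
1 March 2031 is a Saturday, so the first Sunday is March 2 and the third is March 16.
At the standard offset (UTC+10:15), 00:30 UTC + 10h15m = 10:45 Miroth standard time.
Daylight saving runs 25 October 2030 – 16 March 2031; the standard-time date in Miroth, March 10, 2031, is inside that window, so Miroth is at UTC+11:15.
00:30 UTC + 11h15m = 11:45 Miroth.

11:45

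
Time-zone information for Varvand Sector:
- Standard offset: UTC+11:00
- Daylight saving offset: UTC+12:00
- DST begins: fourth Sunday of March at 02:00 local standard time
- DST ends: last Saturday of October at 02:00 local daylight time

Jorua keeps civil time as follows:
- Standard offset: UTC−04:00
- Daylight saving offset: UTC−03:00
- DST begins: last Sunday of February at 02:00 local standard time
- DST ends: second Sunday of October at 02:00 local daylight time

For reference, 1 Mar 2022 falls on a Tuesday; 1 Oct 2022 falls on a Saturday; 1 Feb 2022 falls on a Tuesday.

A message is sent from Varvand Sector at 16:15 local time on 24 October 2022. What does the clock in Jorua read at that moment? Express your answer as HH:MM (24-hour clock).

1 March 2022 is a Tuesday, so the first Sunday is March 6 and the fourth is March 27.
1 October 2022 is a Saturday, so Saturdays fall on 1, 8, 15, 22, 29; the last is October 29.
24 October 2022 falls between 27 March and 29 October, so daylight saving is in effect and Varvand Sector is at UTC+12:00.
16:15 Varvand Sector − 12h = 04:15 UTC.
1 February 2022 is a Tuesday, so Sundays fall on 6, 13, 20, 27; the last is February 27.
1 October 2022 is a Saturday, so the first Sunday is October 2 and the second is October 9.
At the standard offset (UTC−04:00), 04:15 UTC − 4h = 00:15 Jorua standard time.
The standard-time date in Jorua, 24 October 2022, is outside the daylight-saving period (27 February – 9 October), so Jorua is on standard time, UTC−04:00.
04:15 UTC − 4h = 00:15 Jorua.

00:15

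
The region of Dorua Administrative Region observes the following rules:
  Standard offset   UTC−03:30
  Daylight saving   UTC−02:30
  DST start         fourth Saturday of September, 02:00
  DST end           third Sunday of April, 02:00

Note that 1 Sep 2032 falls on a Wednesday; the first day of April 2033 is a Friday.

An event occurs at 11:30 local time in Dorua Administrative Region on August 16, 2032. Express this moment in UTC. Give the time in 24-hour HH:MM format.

15:00

1 September 2032 is a Wednesday, so the first Saturday is September 4 and the fourth is September 25.
1 April 2033 is a Friday, so the first Sunday is April 3 and the third is April 17.
Daylight saving runs 25 September 2032 – 17 April 2033; August 16, 2032 is outside that window, so Dorua Administrative Region is on standard time at UTC−03:30.
11:30 local + 3h30m = 15:00 UTC.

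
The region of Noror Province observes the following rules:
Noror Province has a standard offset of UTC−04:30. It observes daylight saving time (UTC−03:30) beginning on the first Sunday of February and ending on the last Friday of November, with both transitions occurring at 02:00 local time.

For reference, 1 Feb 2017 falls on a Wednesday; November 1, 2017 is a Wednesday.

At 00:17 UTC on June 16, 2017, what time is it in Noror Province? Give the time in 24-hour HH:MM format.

1 February 2017 is a Wednesday, so the first Sunday is February 5.
1 November 2017 is a Wednesday, so Fridays fall on 3, 10, 17, 24; the last is November 24.
At the standard offset (UTC−04:30), 00:17 UTC − 4h30m = 19:47 Noror Province standard time (rolling into the previous day, 15 June 2017).
Daylight saving runs 5 February – 24 November; the standard-time date in Noror Province, June 15, 2017, is inside that window, so Noror Province is at UTC−03:30.
00:17 UTC − 3h30m = 20:47 local (rolling into the previous day, 15 June 2017).

20:47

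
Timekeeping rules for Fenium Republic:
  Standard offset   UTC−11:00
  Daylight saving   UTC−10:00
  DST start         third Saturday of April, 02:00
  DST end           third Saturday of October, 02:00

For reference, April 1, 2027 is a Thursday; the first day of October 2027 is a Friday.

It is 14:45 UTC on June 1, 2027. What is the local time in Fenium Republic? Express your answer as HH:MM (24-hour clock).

04:45

1 April 2027 is a Thursday, so the first Saturday is April 3 and the third is April 17.
1 October 2027 is a Friday, so the first Saturday is October 2 and the third is October 16.
At the standard offset (UTC−11:00), 14:45 UTC − 11h = 03:45 Fenium Republic standard time.
Daylight saving runs 17 April – 16 October; the standard-time date in Fenium Republic, June 1, 2027, is inside that window, so Fenium Republic is at UTC−10:00.
14:45 UTC − 10h = 04:45 local.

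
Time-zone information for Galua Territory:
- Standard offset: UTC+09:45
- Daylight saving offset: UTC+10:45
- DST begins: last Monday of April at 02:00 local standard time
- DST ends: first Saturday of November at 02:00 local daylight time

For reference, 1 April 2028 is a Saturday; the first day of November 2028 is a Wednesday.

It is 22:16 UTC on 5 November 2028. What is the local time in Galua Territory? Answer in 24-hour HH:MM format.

08:01

1 April 2028 is a Saturday, so Mondays fall on 3, 10, 17, 24; the last is April 24.
1 November 2028 is a Wednesday, so the first Saturday is November 4.
At the standard offset (UTC+09:45), 22:16 UTC + 9h45m = 08:01 Galua Territory standard time (rolling into the next day, 6 November 2028).
The standard-time date in Galua Territory, 6 November 2028, does not fall between 24 April and 4 November, so daylight saving is not in effect and Galua Territory is at UTC+09:45.
22:16 UTC + 9h45m = 08:01 local (rolling into the next day, 6 November 2028).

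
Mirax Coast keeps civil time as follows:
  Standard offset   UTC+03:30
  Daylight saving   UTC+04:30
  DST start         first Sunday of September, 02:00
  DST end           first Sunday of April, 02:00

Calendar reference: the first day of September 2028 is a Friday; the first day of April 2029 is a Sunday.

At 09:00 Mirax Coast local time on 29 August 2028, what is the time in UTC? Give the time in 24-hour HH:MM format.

1 September 2028 is a Friday, so the first Sunday is September 3.
1 April 2029 is a Sunday, so the first Sunday is April 1.
29 August 2028 does not fall between 3 September 2028 and 1 April 2029, so daylight saving is not in effect and Mirax Coast is at UTC+03:30.
09:00 local − 3h30m = 05:30 UTC.

05:30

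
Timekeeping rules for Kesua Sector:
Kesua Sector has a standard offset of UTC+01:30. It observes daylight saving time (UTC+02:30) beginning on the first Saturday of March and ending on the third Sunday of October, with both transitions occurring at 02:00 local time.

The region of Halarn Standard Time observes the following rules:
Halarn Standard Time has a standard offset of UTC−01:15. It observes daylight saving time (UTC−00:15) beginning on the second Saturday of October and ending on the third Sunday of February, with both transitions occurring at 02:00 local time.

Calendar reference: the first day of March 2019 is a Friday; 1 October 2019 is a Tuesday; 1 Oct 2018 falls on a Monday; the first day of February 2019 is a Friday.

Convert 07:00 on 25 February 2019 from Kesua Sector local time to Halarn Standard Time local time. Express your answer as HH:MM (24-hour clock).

04:15

1 March 2019 is a Friday, so the first Saturday is March 2.
1 October 2019 is a Tuesday, so the first Sunday is October 6 and the third is October 20.
25 February 2019 is outside the daylight-saving period (2 March – 20 October), so Kesua Sector is on standard time, UTC+01:30.
07:00 Kesua Sector − 1h30m = 05:30 UTC.
1 October 2018 is a Monday, so the first Saturday is October 6 and the second is October 13.
1 February 2019 is a Friday, so the first Sunday is February 3 and the third is February 17.
At the standard offset (UTC−01:15), 05:30 UTC − 1h15m = 04:15 Halarn Standard Time standard time.
Daylight saving runs 13 October 2018 – 17 February 2019; the standard-time date in Halarn Standard Time, 25 February 2019, is outside that window, so Halarn Standard Time is on standard time at UTC−01:15.
05:30 UTC − 1h15m = 04:15 Halarn Standard Time.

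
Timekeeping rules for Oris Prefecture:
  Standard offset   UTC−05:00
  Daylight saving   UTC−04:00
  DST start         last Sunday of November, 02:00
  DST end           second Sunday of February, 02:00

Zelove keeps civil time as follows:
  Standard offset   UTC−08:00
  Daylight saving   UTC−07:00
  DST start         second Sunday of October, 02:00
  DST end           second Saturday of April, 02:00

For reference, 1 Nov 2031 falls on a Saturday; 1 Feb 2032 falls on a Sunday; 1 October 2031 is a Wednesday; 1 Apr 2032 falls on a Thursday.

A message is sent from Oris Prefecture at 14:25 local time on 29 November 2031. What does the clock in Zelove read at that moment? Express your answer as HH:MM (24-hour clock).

1 November 2031 is a Saturday, so Sundays fall on 2, 9, 16, 23, 30; the last is November 30.
1 February 2032 is a Sunday, so the first Sunday is February 1 and the second is February 8.
Daylight saving runs 30 November 2031 – 8 February 2032; 29 November 2031 is outside that window, so Oris Prefecture is on standard time at UTC−05:00.
14:25 Oris Prefecture + 5h = 19:25 UTC.
1 October 2031 is a Wednesday, so the first Sunday is October 5 and the second is October 12.
1 April 2032 is a Thursday, so the first Saturday is April 3 and the second is April 10.
At the standard offset (UTC−08:00), 19:25 UTC − 8h = 11:25 Zelove standard time.
The standard-time date in Zelove, 29 November 2031, falls between 12 October 2031 and 10 April 2032, so daylight saving is in effect and Zelove is at UTC−07:00.
19:25 UTC − 7h = 12:25 Zelove.

12:25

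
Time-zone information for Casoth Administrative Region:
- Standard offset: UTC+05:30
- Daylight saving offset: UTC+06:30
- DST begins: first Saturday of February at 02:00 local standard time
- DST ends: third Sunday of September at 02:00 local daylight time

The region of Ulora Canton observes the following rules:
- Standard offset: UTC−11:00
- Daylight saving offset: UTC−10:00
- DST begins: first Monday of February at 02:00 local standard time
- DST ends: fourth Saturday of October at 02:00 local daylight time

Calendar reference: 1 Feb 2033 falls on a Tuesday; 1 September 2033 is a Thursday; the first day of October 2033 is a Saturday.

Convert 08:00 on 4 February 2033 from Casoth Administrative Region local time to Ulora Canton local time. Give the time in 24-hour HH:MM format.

15:30

1 February 2033 is a Tuesday, so the first Saturday is February 5.
1 September 2033 is a Thursday, so the first Sunday is September 4 and the third is September 18.
Daylight saving runs 5 February – 18 September; 4 February 2033 is outside that window, so Casoth Administrative Region is on standard time at UTC+05:30.
08:00 Casoth Administrative Region − 5h30m = 02:30 UTC.
1 February 2033 is a Tuesday, so the first Monday is February 7.
1 October 2033 is a Saturday, so the first Saturday is October 1 and the fourth is October 22.
At the standard offset (UTC−11:00), 02:30 UTC − 11h = 15:30 Ulora Canton standard time (rolling into the previous day, 3 February 2033).
Daylight saving runs 7 February – 22 October; the standard-time date in Ulora Canton, 3 February 2033, is outside that window, so Ulora Canton is on standard time at UTC−11:00.
02:30 UTC − 11h = 15:30 Ulora Canton (rolling into the previous day, 3 February 2033).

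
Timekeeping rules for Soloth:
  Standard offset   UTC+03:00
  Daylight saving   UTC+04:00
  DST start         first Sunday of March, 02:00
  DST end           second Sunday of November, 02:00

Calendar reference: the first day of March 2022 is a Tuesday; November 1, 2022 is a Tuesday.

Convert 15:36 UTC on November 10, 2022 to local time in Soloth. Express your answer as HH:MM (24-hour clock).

1 March 2022 is a Tuesday, so the first Sunday is March 6.
1 November 2022 is a Tuesday, so the first Sunday is November 6 and the second is November 13.
At the standard offset (UTC+03:00), 15:36 UTC + 3h = 18:36 Soloth standard time.
The standard-time date in Soloth, November 10, 2022, lies within the daylight-saving period (6 March – 13 November), so Soloth is on daylight time, UTC+04:00.
15:36 UTC + 4h = 19:36 local.

19:36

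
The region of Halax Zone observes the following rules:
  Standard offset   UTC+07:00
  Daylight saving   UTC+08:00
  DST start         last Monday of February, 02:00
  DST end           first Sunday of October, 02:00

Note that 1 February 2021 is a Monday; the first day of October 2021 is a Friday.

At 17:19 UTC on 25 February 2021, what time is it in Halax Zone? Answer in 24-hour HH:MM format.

01:19

1 February 2021 is a Monday, so Mondays fall on 1, 8, 15, 22; the last is February 22.
1 October 2021 is a Friday, so the first Sunday is October 3.
At the standard offset (UTC+07:00), 17:19 UTC + 7h = 00:19 Halax Zone standard time (rolling into the next day, 26 February 2021).
The standard-time date in Halax Zone, 26 February 2021, lies within the daylight-saving period (22 February – 3 October), so Halax Zone is on daylight time, UTC+08:00.
17:19 UTC + 8h = 01:19 local (rolling into the next day, 26 February 2021).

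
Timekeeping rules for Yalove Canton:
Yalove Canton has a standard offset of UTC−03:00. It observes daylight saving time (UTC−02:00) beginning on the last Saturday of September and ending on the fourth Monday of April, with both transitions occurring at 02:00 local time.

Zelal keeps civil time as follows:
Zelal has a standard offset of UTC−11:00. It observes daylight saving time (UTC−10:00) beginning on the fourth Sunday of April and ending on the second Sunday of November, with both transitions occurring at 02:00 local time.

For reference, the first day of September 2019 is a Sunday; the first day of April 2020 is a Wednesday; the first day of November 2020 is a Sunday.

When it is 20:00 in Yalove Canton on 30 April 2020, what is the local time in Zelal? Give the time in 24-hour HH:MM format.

13:00

1 September 2019 is a Sunday, so Saturdays fall on 7, 14, 21, 28; the last is September 28.
1 April 2020 is a Wednesday, so the first Monday is April 6 and the fourth is April 27.
30 April 2020 is outside the daylight-saving period (28 September 2019 – 27 April 2020), so Yalove Canton is on standard time, UTC−03:00.
20:00 Yalove Canton + 3h = 23:00 UTC.
1 April 2020 is a Wednesday, so the first Sunday is April 5 and the fourth is April 26.
1 November 2020 is a Sunday, so the first Sunday is November 1 and the second is November 8.
At the standard offset (UTC−11:00), 23:00 UTC − 11h = 12:00 Zelal standard time.
The standard-time date in Zelal, 30 April 2020, lies within the daylight-saving period (26 April – 8 November), so Zelal is on daylight time, UTC−10:00.
23:00 UTC − 10h = 13:00 Zelal.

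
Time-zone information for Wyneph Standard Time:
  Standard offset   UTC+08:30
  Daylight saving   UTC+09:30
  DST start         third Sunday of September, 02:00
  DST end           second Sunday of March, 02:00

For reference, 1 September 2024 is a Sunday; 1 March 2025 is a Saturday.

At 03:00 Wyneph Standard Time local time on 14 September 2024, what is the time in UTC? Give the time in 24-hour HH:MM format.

1 September 2024 is a Sunday, so the first Sunday is September 1 and the third is September 15.
1 March 2025 is a Saturday, so the first Sunday is March 2 and the second is March 9.
Daylight saving runs 15 September 2024 – 9 March 2025; 14 September 2024 is outside that window, so Wyneph Standard Time is on standard time at UTC+08:30.
03:00 local − 8h30m = 18:30 UTC (rolling into the previous day, 13 September 2024).

18:30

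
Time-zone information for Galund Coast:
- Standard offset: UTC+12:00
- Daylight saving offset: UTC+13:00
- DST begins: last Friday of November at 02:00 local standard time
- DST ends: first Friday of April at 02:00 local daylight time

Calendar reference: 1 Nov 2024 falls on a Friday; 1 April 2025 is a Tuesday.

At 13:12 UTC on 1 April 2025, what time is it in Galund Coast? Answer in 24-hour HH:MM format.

1 November 2024 is a Friday, so Fridays fall on 1, 8, 15, 22, 29; the last is November 29.
1 April 2025 is a Tuesday, so the first Friday is April 4.
At the standard offset (UTC+12:00), 13:12 UTC + 12h = 01:12 Galund Coast standard time (rolling into the next day, 2 April 2025).
Daylight saving runs 29 November 2024 – 4 April 2025; the standard-time date in Galund Coast, 2 April 2025, is inside that window, so Galund Coast is at UTC+13:00.
13:12 UTC + 13h = 02:12 local (rolling into the next day, 2 April 2025).

02:12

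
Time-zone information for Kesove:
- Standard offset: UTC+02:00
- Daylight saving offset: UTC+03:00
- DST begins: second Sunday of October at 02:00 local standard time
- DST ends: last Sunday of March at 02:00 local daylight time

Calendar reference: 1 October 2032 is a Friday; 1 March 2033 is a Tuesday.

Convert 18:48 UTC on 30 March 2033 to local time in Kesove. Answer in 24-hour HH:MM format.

20:48

1 October 2032 is a Friday, so the first Sunday is October 3 and the second is October 10.
1 March 2033 is a Tuesday, so Sundays fall on 6, 13, 20, 27; the last is March 27.
At the standard offset (UTC+02:00), 18:48 UTC + 2h = 20:48 Kesove standard time.
The standard-time date in Kesove, 30 March 2033, does not fall between 10 October 2032 and 27 March 2033, so daylight saving is not in effect and Kesove is at UTC+02:00.
18:48 UTC + 2h = 20:48 local.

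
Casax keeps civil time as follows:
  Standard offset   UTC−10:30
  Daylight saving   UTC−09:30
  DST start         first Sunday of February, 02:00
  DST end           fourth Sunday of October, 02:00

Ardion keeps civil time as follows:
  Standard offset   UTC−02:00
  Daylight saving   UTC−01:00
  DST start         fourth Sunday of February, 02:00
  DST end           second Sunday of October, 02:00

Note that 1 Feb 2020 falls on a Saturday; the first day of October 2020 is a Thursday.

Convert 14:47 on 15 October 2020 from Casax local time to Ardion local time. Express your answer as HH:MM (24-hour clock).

1 February 2020 is a Saturday, so the first Sunday is February 2.
1 October 2020 is a Thursday, so the first Sunday is October 4 and the fourth is October 25.
15 October 2020 falls between 2 February and 25 October, so daylight saving is in effect and Casax is at UTC−09:30.
14:47 Casax + 9h30m = 00:17 UTC (rolling into the next day, 16 October 2020).
1 February 2020 is a Saturday, so the first Sunday is February 2 and the fourth is February 23.
1 October 2020 is a Thursday, so the first Sunday is October 4 and the second is October 11.
At the standard offset (UTC−02:00), 00:17 UTC − 2h = 22:17 Ardion standard time (rolling into the previous day, 15 October 2020).
The standard-time date in Ardion, 15 October 2020, does not fall between 23 February and 11 October, so daylight saving is not in effect and Ardion is at UTC−02:00.
00:17 UTC − 2h = 22:17 Ardion (rolling into the previous day, 15 October 2020).

22:17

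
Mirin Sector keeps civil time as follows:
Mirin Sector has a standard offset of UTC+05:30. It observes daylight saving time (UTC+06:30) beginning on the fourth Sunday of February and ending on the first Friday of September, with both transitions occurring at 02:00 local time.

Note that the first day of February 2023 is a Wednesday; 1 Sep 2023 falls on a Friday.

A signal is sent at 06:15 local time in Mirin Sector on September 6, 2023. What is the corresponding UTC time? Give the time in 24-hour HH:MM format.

00:45

1 February 2023 is a Wednesday, so the first Sunday is February 5 and the fourth is February 26.
1 September 2023 is a Friday, so the first Friday is September 1.
September 6, 2023 is outside the daylight-saving period (26 February – 1 September), so Mirin Sector is on standard time, UTC+05:30.
06:15 local − 5h30m = 00:45 UTC.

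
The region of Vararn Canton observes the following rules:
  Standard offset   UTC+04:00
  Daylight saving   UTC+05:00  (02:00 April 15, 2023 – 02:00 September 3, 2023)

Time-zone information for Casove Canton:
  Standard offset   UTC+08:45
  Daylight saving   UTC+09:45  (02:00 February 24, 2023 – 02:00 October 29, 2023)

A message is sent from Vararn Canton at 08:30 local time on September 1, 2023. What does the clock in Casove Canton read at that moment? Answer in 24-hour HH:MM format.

September 1, 2023 falls between 15 April and 3 September, so daylight saving is in effect and Vararn Canton is at UTC+05:00.
08:30 Vararn Canton − 5h = 03:30 UTC.
At the standard offset (UTC+08:45), 03:30 UTC + 8h45m = 12:15 Casove Canton standard time.
The standard-time date in Casove Canton, September 1, 2023, lies within the daylight-saving period (24 February – 29 October), so Casove Canton is on daylight time, UTC+09:45.
03:30 UTC + 9h45m = 13:15 Casove Canton.

13:15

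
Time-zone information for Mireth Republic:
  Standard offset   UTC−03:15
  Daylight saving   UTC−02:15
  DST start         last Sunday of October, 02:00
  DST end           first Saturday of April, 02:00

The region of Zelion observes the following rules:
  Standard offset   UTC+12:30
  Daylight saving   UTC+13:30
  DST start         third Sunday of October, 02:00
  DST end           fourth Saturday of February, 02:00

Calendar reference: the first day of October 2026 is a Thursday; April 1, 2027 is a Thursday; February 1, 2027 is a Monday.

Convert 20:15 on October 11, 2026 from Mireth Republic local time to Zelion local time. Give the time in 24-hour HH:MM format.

12:00

1 October 2026 is a Thursday, so Sundays fall on 4, 11, 18, 25; the last is October 25.
1 April 2027 is a Thursday, so the first Saturday is April 3.
October 11, 2026 is outside the daylight-saving period (25 October 2026 – 3 April 2027), so Mireth Republic is on standard time, UTC−03:15.
20:15 Mireth Republic + 3h15m = 23:30 UTC.
1 October 2026 is a Thursday, so the first Sunday is October 4 and the third is October 18.
1 February 2027 is a Monday, so the first Saturday is February 6 and the fourth is February 27.
At the standard offset (UTC+12:30), 23:30 UTC + 12h30m = 12:00 Zelion standard time (rolling into the next day, 12 October 2026).
The standard-time date in Zelion, October 12, 2026, is outside the daylight-saving period (18 October 2026 – 27 February 2027), so Zelion is on standard time, UTC+12:30.
23:30 UTC + 12h30m = 12:00 Zelion (rolling into the next day, 12 October 2026).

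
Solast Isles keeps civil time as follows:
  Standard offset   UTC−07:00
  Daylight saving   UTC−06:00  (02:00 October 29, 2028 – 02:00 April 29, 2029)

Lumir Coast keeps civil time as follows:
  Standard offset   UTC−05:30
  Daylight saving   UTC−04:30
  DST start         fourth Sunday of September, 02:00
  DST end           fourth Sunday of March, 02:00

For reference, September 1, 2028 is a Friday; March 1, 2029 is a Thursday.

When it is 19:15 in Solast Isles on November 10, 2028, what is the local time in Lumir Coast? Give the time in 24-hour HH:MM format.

20:45

November 10, 2028 lies within the daylight-saving period (29 October 2028 – 29 April 2029), so Solast Isles is on daylight time, UTC−06:00.
19:15 Solast Isles + 6h = 01:15 UTC (rolling into the next day, 11 November 2028).
1 September 2028 is a Friday, so the first Sunday is September 3 and the fourth is September 24.
1 March 2029 is a Thursday, so the first Sunday is March 4 and the fourth is March 25.
At the standard offset (UTC−05:30), 01:15 UTC − 5h30m = 19:45 Lumir Coast standard time (rolling into the previous day, 10 November 2028).
The standard-time date in Lumir Coast, November 10, 2028, lies within the daylight-saving period (24 September 2028 – 25 March 2029), so Lumir Coast is on daylight time, UTC−04:30.
01:15 UTC − 4h30m = 20:45 Lumir Coast (rolling into the previous day, 10 November 2028).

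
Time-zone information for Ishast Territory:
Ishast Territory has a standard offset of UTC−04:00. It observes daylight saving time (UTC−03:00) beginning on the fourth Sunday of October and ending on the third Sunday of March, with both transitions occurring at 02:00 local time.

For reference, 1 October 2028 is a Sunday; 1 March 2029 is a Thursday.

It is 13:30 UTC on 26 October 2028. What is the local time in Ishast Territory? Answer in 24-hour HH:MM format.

10:30

1 October 2028 is a Sunday, so the first Sunday is October 1 and the fourth is October 22.
1 March 2029 is a Thursday, so the first Sunday is March 4 and the third is March 18.
At the standard offset (UTC−04:00), 13:30 UTC − 4h = 09:30 Ishast Territory standard time.
The standard-time date in Ishast Territory, 26 October 2028, falls between 22 October 2028 and 18 March 2029, so daylight saving is in effect and Ishast Territory is at UTC−03:00.
13:30 UTC − 3h = 10:30 local.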